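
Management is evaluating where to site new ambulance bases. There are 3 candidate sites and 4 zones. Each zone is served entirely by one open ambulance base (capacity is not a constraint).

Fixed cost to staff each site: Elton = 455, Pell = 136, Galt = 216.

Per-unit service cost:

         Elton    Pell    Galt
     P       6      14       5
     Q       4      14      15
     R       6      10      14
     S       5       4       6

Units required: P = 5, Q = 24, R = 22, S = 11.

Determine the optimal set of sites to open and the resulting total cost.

Open Elton only; minimum total cost 768.

For any fixed open set, each zone goes to its cheapest open site; total = fixed + service.
{Elton}: P→Elton 6·5=30, Q→Elton 4·24=96, R→Elton 6·22=132, S→Elton 5·11=55. Service 313; fixed 455; total 768.
{Pell}: P→Pell 14·5=70, Q→Pell 14·24=336, R→Pell 10·22=220, S→Pell 4·11=44. Service 670; fixed 136; total 806.
{Elton, Pell}: service 302 + fixed 591 = 893
{Elton, Pell, Galt}: service 297 + fixed 807 = 1104
No other subset beats 768.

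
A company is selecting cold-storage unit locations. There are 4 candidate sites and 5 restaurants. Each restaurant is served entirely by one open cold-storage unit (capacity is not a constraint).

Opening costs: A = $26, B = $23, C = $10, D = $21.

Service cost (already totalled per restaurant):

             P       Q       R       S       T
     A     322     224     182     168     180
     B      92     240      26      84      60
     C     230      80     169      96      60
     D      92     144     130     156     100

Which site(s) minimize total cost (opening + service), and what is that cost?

For any fixed open set, each restaurant goes to its cheapest open site; total = fixed + service.
{B, C}: P→B 92, Q→C 80, R→B 26, S→B 84, T→B 60. Service 342; fixed 33; total 375.
{B, C, D}: service 342 + fixed 54 = 396
{A, B, C}: service 342 + fixed 59 = 401
{A, B, C, D}: P→B 92, Q→C 80, R→B 26, S→B 84, T→B 60. Service 342; fixed 80; total 422.
No other subset beats 375.

Open B and C; minimum total cost 375.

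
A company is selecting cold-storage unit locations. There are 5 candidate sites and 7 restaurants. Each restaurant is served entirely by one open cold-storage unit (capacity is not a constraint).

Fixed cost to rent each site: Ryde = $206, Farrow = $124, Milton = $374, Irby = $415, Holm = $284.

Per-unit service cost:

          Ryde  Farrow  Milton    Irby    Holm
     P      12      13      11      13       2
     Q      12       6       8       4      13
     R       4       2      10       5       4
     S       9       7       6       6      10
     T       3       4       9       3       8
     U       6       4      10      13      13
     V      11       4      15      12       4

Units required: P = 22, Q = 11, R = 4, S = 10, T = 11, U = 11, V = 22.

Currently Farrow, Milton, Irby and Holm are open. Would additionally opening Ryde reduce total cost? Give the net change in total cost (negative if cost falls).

No — net change +206 (cost rises by 206).

Current service cost with {Farrow, Milton, Irby, Holm}: 321.
Adding Ryde: each restaurant re-picks its cheapest; new service cost 321, saving 0.
Extra fixed cost: 206. Net change = 206 − 0 = 206.
(Totals: 1518 → 1724.)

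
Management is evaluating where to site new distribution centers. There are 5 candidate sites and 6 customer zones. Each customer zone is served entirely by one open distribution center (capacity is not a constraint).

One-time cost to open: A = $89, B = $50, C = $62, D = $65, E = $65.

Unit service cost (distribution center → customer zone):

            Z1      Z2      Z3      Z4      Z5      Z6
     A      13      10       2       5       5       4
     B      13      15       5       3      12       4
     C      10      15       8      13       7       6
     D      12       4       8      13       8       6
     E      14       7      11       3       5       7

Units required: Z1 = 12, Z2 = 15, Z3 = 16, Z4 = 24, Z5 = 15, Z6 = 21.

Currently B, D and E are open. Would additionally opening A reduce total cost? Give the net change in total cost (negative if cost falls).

Current service cost with {B, D, E}: 515.
Adding A: each customer zone re-picks its cheapest; new service cost 467, saving 48.
Extra fixed cost: 89. Net change = 89 − 48 = 41.
(Totals: 695 → 736.)

No — net change +41 (cost rises by 41).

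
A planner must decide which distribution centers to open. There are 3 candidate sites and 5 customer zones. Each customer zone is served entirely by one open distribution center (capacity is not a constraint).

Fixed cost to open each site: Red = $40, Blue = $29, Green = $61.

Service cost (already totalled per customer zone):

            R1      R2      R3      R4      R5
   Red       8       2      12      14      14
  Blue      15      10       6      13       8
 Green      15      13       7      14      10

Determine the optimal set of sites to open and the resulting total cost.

For any fixed open set, each customer zone goes to its cheapest open site; total = fixed + service.
{Blue}: R1→Blue 15, R2→Blue 10, R3→Blue 6, R4→Blue 13, R5→Blue 8. Service 52; fixed 29; total 81.
{Red}: R1→Red 8, R2→Red 2, R3→Red 12, R4→Red 14, R5→Red 14. Service 50; fixed 40; total 90.
{Red, Blue}: R1→Red 8, R2→Red 2, R3→Blue 6, R4→Blue 13, R5→Blue 8. Service 37; fixed 69; total 106.
{Red, Blue, Green}: service 37 + fixed 130 = 167
(All 7 nonempty subsets were checked; Blue only is lowest.)

Open Blue only; minimum total cost 81.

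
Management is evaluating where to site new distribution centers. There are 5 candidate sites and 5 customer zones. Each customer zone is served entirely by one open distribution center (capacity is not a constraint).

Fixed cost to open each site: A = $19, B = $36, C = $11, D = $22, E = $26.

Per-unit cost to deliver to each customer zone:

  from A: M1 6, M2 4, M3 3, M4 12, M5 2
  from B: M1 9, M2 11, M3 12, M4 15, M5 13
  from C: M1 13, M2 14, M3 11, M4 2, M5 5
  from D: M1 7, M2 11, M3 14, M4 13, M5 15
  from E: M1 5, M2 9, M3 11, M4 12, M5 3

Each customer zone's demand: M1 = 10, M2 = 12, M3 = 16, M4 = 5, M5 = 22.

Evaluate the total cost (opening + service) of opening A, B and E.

Each customer zone is assigned to its cheapest site among the open ones.
{A, B, E}: M1→E 5·10=50, M2→A 4·12=48, M3→A 3·16=48, M4→A 12·5=60, M5→A 2·22=44. Service 250; fixed 81; total 331.

Total cost: 331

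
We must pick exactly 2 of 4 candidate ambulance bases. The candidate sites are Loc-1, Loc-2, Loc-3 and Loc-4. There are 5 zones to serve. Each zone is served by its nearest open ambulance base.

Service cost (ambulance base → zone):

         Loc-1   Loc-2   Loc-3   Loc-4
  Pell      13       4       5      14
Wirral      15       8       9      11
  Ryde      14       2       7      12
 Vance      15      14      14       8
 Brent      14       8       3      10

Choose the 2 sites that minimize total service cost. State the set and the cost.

Choose Loc-2 and Loc-4; total service cost 30.

With exactly 2 open, each zone uses its cheapest among the chosen.
{Loc-2, Loc-4}: Pell→Loc-2 4, Wirral→Loc-2 8, Ryde→Loc-2 2, Vance→Loc-4 8, Brent→Loc-2 8. Service cost 30.
{Loc-2, Loc-3}: service cost 31
{Loc-3, Loc-4}: service cost 32
Among all 6 size-2 choices, {Loc-2, Loc-4} is lowest.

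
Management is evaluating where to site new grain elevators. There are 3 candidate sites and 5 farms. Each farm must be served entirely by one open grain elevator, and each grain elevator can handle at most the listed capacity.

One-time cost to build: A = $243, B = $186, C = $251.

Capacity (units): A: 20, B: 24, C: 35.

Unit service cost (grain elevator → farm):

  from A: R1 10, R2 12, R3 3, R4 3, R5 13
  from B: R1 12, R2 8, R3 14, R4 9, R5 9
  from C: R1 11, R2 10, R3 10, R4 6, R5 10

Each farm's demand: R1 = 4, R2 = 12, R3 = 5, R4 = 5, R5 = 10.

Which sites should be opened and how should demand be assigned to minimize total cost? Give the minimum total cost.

Open {A, B}: R1→A 10·4=40, R2→B 8·12=96, R3→A 3·5=15, R4→A 3·5=15, R5→B 9·10=90.
Loads: A carries 14/20, B carries 22/24. Service 256; fixed 429; total 685.
Next best feasible plan costs 733.

Minimum total cost: 685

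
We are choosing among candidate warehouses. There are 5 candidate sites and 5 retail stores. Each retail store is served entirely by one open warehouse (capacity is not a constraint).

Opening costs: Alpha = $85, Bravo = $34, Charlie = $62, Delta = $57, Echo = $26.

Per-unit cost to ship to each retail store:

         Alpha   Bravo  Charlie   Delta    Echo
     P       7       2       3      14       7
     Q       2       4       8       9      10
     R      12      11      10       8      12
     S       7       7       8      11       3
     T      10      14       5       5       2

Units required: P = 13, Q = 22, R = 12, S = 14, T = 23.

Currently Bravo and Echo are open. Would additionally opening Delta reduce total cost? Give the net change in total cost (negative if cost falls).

Current service cost with {Bravo, Echo}: 334.
Adding Delta: each retail store re-picks its cheapest; new service cost 298, saving 36.
Extra fixed cost: 57. Net change = 57 − 36 = 21.
(Totals: 394 → 415.)

No — net change +21 (cost rises by 21).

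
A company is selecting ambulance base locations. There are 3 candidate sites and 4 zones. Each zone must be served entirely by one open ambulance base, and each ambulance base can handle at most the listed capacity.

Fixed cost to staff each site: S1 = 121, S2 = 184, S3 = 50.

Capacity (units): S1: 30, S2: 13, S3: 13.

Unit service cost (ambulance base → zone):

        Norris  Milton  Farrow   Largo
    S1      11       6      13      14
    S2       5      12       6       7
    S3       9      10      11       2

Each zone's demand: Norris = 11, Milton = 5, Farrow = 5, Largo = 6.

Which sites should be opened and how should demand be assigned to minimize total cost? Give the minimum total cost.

Minimum total cost: 389

Open {S1, S3}: Norris→S1 11·11=121, Milton→S1 6·5=30, Farrow→S3 11·5=55, Largo→S3 2·6=12.
Loads: S1 carries 16/30, S3 carries 11/13. Service 218; fixed 171; total 389.
Next best feasible plan costs 399.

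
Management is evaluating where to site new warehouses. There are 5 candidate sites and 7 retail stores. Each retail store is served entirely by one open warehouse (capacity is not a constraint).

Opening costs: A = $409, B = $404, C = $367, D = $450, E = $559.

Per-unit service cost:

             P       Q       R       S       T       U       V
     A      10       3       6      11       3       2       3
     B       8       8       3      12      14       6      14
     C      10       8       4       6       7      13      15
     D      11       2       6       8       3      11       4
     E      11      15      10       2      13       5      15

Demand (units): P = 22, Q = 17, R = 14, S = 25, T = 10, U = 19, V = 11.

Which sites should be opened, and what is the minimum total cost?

For any fixed open set, each retail store goes to its cheapest open site; total = fixed + service.
{A}: P→A 10·22=220, Q→A 3·17=51, R→A 6·14=84, S→A 11·25=275, T→A 3·10=30, U→A 2·19=38, V→A 3·11=33. Service 731; fixed 409; total 1140.
{D}: service 843 + fixed 450 = 1293
{A, C}: service 578 + fixed 776 = 1354
{A, B, C, D, E}: service 403 + fixed 2189 = 2592
No other subset beats 1140.

Open A only; minimum total cost 1140.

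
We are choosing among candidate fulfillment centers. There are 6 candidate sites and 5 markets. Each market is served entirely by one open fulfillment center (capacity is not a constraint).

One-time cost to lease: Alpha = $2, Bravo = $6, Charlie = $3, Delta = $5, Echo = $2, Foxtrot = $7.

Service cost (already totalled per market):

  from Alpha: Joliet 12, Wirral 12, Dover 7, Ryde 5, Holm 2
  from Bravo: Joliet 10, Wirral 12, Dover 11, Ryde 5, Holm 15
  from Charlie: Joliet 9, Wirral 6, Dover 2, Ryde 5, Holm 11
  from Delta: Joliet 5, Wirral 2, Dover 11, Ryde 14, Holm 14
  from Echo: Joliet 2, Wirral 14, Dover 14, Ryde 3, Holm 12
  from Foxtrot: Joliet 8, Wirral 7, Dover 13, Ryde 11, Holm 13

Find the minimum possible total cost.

Minimum total cost: 22

For any fixed open set, each market goes to its cheapest open site; total = fixed + service.
{Alpha, Charlie, Echo}: Joliet→Echo 2, Wirral→Charlie 6, Dover→Charlie 2, Ryde→Echo 3, Holm→Alpha 2. Service 15; fixed 7; total 22.
{Alpha, Charlie, Delta, Echo}: Joliet→Echo 2, Wirral→Delta 2, Dover→Charlie 2, Ryde→Echo 3, Holm→Alpha 2. Service 11; fixed 12; total 23.
{Alpha, Delta, Echo}: service 16 + fixed 9 = 25
{Alpha, Bravo, Charlie, Delta, Echo, Foxtrot}: Joliet→Echo 2, Wirral→Delta 2, Dover→Charlie 2, Ryde→Echo 3, Holm→Alpha 2. Service 11; fixed 25; total 36.
No other subset beats 22.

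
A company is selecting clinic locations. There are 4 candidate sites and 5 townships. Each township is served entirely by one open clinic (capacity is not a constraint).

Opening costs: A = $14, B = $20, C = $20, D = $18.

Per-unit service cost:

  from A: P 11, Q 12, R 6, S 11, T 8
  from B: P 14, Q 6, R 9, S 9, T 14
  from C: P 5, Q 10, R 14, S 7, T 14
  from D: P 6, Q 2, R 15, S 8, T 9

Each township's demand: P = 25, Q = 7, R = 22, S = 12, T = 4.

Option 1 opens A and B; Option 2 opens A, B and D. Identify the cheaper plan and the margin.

Option 1: {A, B}: P→A 11·25=275, Q→B 6·7=42, R→A 6·22=132, S→B 9·12=108, T→A 8·4=32. Service 589; fixed 34; total 623.
Option 2: {A, B, D}: P→D 6·25=150, Q→D 2·7=14, R→A 6·22=132, S→D 8·12=96, T→A 8·4=32. Service 424; fixed 52; total 476.
Difference: |623 − 476| = 147.

Option 2 is cheaper by 147.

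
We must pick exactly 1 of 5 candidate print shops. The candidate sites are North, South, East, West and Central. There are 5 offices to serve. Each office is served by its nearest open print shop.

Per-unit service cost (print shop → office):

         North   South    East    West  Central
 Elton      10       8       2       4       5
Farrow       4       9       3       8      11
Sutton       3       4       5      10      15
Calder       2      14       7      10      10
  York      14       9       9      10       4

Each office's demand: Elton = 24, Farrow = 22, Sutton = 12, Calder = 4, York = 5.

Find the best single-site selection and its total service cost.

Choose East only; total service cost 247.

With exactly 1 open, each office uses its cheapest among the chosen.
{East}: Elton→East 2·24=48, Farrow→East 3·22=66, Sutton→East 5·12=60, Calder→East 7·4=28, York→East 9·5=45. Service cost 247.
{North}: service cost 442
{West}: service cost 482
Among all 5 size-1 choices, {East} is lowest.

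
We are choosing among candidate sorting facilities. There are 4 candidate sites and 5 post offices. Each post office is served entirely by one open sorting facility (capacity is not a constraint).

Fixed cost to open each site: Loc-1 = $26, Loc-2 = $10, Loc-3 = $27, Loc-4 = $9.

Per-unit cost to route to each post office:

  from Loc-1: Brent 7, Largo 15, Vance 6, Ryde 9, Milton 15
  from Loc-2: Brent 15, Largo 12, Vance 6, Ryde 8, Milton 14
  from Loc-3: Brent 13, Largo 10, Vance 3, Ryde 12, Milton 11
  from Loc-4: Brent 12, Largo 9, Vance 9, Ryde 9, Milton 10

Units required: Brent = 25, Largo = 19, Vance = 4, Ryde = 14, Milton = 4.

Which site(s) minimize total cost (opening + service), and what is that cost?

For any fixed open set, each post office goes to its cheapest open site; total = fixed + service.
{Loc-1, Loc-2, Loc-4}: Brent→Loc-1 7·25=175, Largo→Loc-4 9·19=171, Vance→Loc-1 6·4=24, Ryde→Loc-2 8·14=112, Milton→Loc-4 10·4=40. Service 522; fixed 45; total 567.
{Loc-1, Loc-4}: service 536 + fixed 35 = 571
{Loc-1, Loc-2, Loc-3, Loc-4}: Brent→Loc-1 7·25=175, Largo→Loc-4 9·19=171, Vance→Loc-3 3·4=12, Ryde→Loc-2 8·14=112, Milton→Loc-4 10·4=40. Service 510; fixed 72; total 582.
{Loc-4}: service 673 + fixed 9 = 682
No other subset beats 567.

Open Loc-1, Loc-2 and Loc-4; minimum total cost 567.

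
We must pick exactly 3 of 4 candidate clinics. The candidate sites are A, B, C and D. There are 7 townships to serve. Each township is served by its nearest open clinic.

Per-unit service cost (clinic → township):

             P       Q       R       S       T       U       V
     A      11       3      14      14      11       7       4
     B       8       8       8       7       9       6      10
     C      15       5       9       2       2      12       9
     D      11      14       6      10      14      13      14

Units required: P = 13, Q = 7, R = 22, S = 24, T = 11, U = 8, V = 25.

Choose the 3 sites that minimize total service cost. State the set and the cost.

With exactly 3 open, each township uses its cheapest among the chosen.
{A, B, C}: P→B 8·13=104, Q→A 3·7=21, R→B 8·22=176, S→C 2·24=48, T→C 2·11=22, U→B 6·8=48, V→A 4·25=100. Service cost 519.
{A, C, D}: service cost 522
{B, C, D}: service cost 614
Among all 4 size-3 choices, {A, B, C} is lowest.

Choose A, B and C; total service cost 519.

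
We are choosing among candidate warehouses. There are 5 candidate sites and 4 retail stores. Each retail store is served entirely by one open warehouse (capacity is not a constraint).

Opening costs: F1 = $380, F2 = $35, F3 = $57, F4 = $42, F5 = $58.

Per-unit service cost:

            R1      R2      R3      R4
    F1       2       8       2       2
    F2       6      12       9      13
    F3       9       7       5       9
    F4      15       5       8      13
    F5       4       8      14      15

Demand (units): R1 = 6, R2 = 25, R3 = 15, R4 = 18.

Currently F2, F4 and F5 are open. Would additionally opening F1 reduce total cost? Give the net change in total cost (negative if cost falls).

No — net change +80 (cost rises by 80).

Current service cost with {F2, F4, F5}: 503.
Adding F1: each retail store re-picks its cheapest; new service cost 203, saving 300.
Extra fixed cost: 380. Net change = 380 − 300 = 80.
(Totals: 638 → 718.)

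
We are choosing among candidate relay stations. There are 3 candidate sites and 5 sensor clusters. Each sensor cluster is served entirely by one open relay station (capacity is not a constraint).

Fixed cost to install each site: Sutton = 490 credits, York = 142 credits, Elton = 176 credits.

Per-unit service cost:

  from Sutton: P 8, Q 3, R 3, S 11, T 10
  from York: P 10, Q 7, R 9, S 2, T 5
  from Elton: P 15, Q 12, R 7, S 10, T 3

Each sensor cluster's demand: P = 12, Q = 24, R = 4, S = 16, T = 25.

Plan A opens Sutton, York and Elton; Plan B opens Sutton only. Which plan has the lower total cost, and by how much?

Plan A: {Sutton, York, Elton}: P→Sutton 8·12=96, Q→Sutton 3·24=72, R→Sutton 3·4=12, S→York 2·16=32, T→Elton 3·25=75. Service 287; fixed 808; total 1095.
Plan B: {Sutton}: P→Sutton 8·12=96, Q→Sutton 3·24=72, R→Sutton 3·4=12, S→Sutton 11·16=176, T→Sutton 10·25=250. Service 606; fixed 490; total 1096.
Difference: |1095 − 1096| = 1.

Plan A is cheaper by 1.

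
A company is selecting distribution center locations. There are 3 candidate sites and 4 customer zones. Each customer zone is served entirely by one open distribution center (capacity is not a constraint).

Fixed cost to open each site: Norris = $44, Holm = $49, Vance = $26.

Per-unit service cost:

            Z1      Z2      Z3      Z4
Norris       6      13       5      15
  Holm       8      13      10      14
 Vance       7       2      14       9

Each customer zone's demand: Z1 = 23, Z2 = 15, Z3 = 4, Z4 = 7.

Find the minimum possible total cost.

Minimum total cost: 321

For any fixed open set, each customer zone goes to its cheapest open site; total = fixed + service.
{Norris, Vance}: Z1→Norris 6·23=138, Z2→Vance 2·15=30, Z3→Norris 5·4=20, Z4→Vance 9·7=63. Service 251; fixed 70; total 321.
{Vance}: Z1→Vance 7·23=161, Z2→Vance 2·15=30, Z3→Vance 14·4=56, Z4→Vance 9·7=63. Service 310; fixed 26; total 336.
{Holm, Vance}: Z1→Vance 7·23=161, Z2→Vance 2·15=30, Z3→Holm 10·4=40, Z4→Vance 9·7=63. Service 294; fixed 75; total 369.
{Norris, Holm, Vance}: service 251 + fixed 119 = 370
No other subset beats 321.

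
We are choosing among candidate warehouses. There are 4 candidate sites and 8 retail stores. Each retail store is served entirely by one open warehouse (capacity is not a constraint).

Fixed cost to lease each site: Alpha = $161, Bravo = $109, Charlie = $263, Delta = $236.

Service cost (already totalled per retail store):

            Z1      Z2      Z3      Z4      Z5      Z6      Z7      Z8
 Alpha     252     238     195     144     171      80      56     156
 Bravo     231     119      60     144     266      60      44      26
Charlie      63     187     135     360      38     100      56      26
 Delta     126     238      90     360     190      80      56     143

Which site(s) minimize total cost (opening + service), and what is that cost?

For any fixed open set, each retail store goes to its cheapest open site; total = fixed + service.
{Bravo, Charlie}: Z1→Charlie 63, Z2→Bravo 119, Z3→Bravo 60, Z4→Bravo 144, Z5→Charlie 38, Z6→Bravo 60, Z7→Bravo 44, Z8→Bravo 26. Service 554; fixed 372; total 926.
{Bravo}: Z1→Bravo 231, Z2→Bravo 119, Z3→Bravo 60, Z4→Bravo 144, Z5→Bravo 266, Z6→Bravo 60, Z7→Bravo 44, Z8→Bravo 26. Service 950; fixed 109; total 1059.
{Alpha, Bravo, Charlie}: service 554 + fixed 533 = 1087
{Alpha, Bravo, Charlie, Delta}: service 554 + fixed 769 = 1323
(All 15 nonempty subsets were checked; Bravo and Charlie is lowest.)

Open Bravo and Charlie; minimum total cost 926.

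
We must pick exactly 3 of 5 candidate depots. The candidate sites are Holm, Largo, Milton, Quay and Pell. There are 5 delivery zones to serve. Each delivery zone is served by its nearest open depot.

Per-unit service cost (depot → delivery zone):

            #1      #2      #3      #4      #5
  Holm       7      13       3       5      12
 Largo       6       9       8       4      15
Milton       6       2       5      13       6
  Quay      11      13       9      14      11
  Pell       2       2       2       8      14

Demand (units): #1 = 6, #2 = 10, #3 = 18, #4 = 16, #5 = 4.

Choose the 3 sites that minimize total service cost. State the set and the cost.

With exactly 3 open, each delivery zone uses its cheapest among the chosen.
{Largo, Milton, Pell}: #1→Pell 2·6=12, #2→Milton 2·10=20, #3→Pell 2·18=36, #4→Largo 4·16=64, #5→Milton 6·4=24. Service cost 156.
{Holm, Milton, Pell}: service cost 172
{Largo, Quay, Pell}: service cost 176
Among all 10 size-3 choices, {Largo, Milton, Pell} is lowest.

Choose Largo, Milton and Pell; total service cost 156.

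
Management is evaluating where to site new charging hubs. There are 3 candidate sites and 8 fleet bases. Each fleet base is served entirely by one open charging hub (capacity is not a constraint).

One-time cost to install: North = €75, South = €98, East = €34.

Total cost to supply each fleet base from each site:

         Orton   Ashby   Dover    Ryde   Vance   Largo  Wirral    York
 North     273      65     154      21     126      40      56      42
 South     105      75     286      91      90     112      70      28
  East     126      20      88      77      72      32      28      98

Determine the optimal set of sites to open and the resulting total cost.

For any fixed open set, each fleet base goes to its cheapest open site; total = fixed + service.
{North, East}: Orton→East 126, Ashby→East 20, Dover→East 88, Ryde→North 21, Vance→East 72, Largo→East 32, Wirral→East 28, York→North 42. Service 429; fixed 109; total 538.
{East}: service 541 + fixed 34 = 575
{South, East}: Orton→South 105, Ashby→East 20, Dover→East 88, Ryde→East 77, Vance→East 72, Largo→East 32, Wirral→East 28, York→South 28. Service 450; fixed 132; total 582.
{North, South, East}: service 394 + fixed 207 = 601
No other subset beats 538.

Open North and East; minimum total cost 538.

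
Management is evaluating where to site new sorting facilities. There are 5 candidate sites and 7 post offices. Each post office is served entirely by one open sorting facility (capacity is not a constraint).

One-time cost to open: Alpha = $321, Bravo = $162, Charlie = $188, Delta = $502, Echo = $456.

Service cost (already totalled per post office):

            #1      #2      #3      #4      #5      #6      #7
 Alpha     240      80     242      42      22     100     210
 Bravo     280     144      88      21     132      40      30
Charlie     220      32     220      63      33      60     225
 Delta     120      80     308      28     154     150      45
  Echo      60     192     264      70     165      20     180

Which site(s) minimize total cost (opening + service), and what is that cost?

Open Bravo and Charlie; minimum total cost 814.

For any fixed open set, each post office goes to its cheapest open site; total = fixed + service.
{Bravo, Charlie}: #1→Charlie 220, #2→Charlie 32, #3→Bravo 88, #4→Bravo 21, #5→Charlie 33, #6→Bravo 40, #7→Bravo 30. Service 464; fixed 350; total 814.
{Bravo}: #1→Bravo 280, #2→Bravo 144, #3→Bravo 88, #4→Bravo 21, #5→Bravo 132, #6→Bravo 40, #7→Bravo 30. Service 735; fixed 162; total 897.
{Alpha, Bravo}: service 521 + fixed 483 = 1004
{Alpha, Bravo, Charlie, Delta, Echo}: #1→Echo 60, #2→Charlie 32, #3→Bravo 88, #4→Bravo 21, #5→Alpha 22, #6→Echo 20, #7→Bravo 30. Service 273; fixed 1629; total 1902.
No other subset beats 814.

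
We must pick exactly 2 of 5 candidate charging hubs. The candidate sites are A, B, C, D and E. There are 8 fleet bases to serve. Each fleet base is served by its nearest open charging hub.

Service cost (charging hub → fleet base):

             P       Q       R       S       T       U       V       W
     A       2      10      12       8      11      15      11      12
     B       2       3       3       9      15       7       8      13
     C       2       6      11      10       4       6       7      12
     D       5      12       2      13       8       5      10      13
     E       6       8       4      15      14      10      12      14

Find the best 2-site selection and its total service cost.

Choose B and C; total service cost 46.

With exactly 2 open, each fleet base uses its cheapest among the chosen.
{B, C}: P→B 2, Q→B 3, R→B 3, S→B 9, T→C 4, U→C 6, V→C 7, W→C 12. Service cost 46.
{C, D}: service cost 48
{B, D}: service cost 50
Among all 10 size-2 choices, {B, C} is lowest.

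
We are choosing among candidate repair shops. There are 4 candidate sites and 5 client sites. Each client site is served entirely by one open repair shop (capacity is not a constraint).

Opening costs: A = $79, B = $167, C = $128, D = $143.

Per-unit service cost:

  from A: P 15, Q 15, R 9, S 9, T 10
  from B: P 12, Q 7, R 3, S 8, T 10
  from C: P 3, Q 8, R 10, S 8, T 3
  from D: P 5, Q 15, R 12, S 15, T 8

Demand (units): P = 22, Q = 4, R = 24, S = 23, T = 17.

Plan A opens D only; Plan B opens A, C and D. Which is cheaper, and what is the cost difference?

Plan A: {D}: P→D 5·22=110, Q→D 15·4=60, R→D 12·24=288, S→D 15·23=345, T→D 8·17=136. Service 939; fixed 143; total 1082.
Plan B: {A, C, D}: P→C 3·22=66, Q→C 8·4=32, R→A 9·24=216, S→C 8·23=184, T→C 3·17=51. Service 549; fixed 350; total 899.
Difference: |1082 − 899| = 183.

Plan B is cheaper by 183.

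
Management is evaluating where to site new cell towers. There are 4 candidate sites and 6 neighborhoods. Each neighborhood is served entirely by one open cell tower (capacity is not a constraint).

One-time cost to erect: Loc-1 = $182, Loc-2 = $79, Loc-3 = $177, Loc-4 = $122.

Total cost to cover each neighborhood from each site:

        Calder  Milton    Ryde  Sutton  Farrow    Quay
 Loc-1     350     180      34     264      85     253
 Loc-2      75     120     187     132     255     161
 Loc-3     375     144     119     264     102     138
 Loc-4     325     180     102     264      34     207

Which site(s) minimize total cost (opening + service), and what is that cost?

Open Loc-2 and Loc-4; minimum total cost 825.

For any fixed open set, each neighborhood goes to its cheapest open site; total = fixed + service.
{Loc-2, Loc-4}: Calder→Loc-2 75, Milton→Loc-2 120, Ryde→Loc-4 102, Sutton→Loc-2 132, Farrow→Loc-4 34, Quay→Loc-2 161. Service 624; fixed 201; total 825.
{Loc-1, Loc-2}: service 607 + fixed 261 = 868
{Loc-1, Loc-2, Loc-4}: Calder→Loc-2 75, Milton→Loc-2 120, Ryde→Loc-1 34, Sutton→Loc-2 132, Farrow→Loc-4 34, Quay→Loc-2 161. Service 556; fixed 383; total 939.
{Loc-1, Loc-2, Loc-3, Loc-4}: service 533 + fixed 560 = 1093
No other subset beats 825.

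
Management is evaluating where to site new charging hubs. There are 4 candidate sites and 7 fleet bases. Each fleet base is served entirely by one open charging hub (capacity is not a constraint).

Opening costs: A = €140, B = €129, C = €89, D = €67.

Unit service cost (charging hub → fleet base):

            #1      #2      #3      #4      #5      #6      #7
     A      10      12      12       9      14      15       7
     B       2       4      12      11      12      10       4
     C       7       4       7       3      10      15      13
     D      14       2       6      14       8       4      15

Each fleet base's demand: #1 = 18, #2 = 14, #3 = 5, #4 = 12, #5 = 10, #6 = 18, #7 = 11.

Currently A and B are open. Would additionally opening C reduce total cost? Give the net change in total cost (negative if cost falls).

Current service cost with {A, B}: 604.
Adding C: each fleet base re-picks its cheapest; new service cost 487, saving 117.
Extra fixed cost: 89. Net change = 89 − 117 = -28.
(Totals: 873 → 845.)

Yes — net change −28 (cost falls by 28).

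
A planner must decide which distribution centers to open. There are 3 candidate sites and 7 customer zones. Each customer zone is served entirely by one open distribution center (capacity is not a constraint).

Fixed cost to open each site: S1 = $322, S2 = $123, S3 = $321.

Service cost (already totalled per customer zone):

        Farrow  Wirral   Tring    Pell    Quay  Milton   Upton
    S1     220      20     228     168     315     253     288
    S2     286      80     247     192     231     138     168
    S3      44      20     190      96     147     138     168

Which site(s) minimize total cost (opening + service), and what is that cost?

For any fixed open set, each customer zone goes to its cheapest open site; total = fixed + service.
{S3}: Farrow→S3 44, Wirral→S3 20, Tring→S3 190, Pell→S3 96, Quay→S3 147, Milton→S3 138, Upton→S3 168. Service 803; fixed 321; total 1124.
{S2, S3}: service 803 + fixed 444 = 1247
{S1, S3}: Farrow→S3 44, Wirral→S1 20, Tring→S3 190, Pell→S3 96, Quay→S3 147, Milton→S3 138, Upton→S3 168. Service 803; fixed 643; total 1446.
{S1, S2, S3}: service 803 + fixed 766 = 1569
No other subset beats 1124.

Open S3 only; minimum total cost 1124.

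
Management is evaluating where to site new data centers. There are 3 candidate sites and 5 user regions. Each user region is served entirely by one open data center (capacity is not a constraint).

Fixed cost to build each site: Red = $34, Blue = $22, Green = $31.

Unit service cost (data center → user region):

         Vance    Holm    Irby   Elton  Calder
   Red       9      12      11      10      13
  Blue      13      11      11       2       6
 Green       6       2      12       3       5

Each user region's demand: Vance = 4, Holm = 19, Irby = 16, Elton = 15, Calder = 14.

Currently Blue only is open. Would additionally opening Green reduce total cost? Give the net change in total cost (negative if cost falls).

Yes — net change −182 (cost falls by 182).

Current service cost with {Blue}: 551.
Adding Green: each user region re-picks its cheapest; new service cost 338, saving 213.
Extra fixed cost: 31. Net change = 31 − 213 = -182.
(Totals: 573 → 391.)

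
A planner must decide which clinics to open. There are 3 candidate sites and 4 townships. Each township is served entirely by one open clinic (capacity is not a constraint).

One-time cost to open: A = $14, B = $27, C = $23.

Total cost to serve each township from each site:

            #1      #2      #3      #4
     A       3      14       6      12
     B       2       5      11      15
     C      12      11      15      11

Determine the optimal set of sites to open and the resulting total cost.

Open A only; minimum total cost 49.

For any fixed open set, each township goes to its cheapest open site; total = fixed + service.
{A}: #1→A 3, #2→A 14, #3→A 6, #4→A 12. Service 35; fixed 14; total 49.
{B}: service 33 + fixed 27 = 60
{A, B}: #1→B 2, #2→B 5, #3→A 6, #4→A 12. Service 25; fixed 41; total 66.
{A, B, C}: #1→B 2, #2→B 5, #3→A 6, #4→C 11. Service 24; fixed 64; total 88.
(All 7 nonempty subsets were checked; A only is lowest.)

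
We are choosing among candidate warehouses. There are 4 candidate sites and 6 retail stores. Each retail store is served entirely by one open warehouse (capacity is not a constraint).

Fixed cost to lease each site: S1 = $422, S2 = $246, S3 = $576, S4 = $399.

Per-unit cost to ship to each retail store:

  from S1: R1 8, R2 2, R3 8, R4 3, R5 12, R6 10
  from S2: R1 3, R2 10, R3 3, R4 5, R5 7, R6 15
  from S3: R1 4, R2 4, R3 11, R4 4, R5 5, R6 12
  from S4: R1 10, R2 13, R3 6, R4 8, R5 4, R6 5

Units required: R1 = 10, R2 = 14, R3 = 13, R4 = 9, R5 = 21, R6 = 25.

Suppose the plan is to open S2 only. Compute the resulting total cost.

Each retail store is assigned to its cheapest site among the open ones.
{S2}: R1→S2 3·10=30, R2→S2 10·14=140, R3→S2 3·13=39, R4→S2 5·9=45, R5→S2 7·21=147, R6→S2 15·25=375. Service 776; fixed 246; total 1022.

Total cost: 1022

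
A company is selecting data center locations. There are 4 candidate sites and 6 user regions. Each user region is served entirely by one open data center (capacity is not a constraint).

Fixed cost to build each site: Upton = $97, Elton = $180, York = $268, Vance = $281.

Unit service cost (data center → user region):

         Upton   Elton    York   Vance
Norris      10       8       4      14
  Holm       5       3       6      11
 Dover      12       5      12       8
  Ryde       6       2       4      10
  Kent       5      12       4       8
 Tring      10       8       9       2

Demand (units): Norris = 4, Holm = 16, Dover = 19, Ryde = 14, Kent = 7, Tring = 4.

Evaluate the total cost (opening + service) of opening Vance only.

Each user region is assigned to its cheapest site among the open ones.
{Vance}: Norris→Vance 14·4=56, Holm→Vance 11·16=176, Dover→Vance 8·19=152, Ryde→Vance 10·14=140, Kent→Vance 8·7=56, Tring→Vance 2·4=8. Service 588; fixed 281; total 869.

Total cost: 869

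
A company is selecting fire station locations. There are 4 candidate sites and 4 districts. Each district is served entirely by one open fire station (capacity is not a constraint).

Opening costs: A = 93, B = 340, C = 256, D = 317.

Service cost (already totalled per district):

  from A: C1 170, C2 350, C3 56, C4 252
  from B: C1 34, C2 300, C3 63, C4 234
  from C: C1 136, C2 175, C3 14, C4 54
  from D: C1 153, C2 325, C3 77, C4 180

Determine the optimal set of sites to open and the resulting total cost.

For any fixed open set, each district goes to its cheapest open site; total = fixed + service.
{C}: C1→C 136, C2→C 175, C3→C 14, C4→C 54. Service 379; fixed 256; total 635.
{A, C}: service 379 + fixed 349 = 728
{B, C}: service 277 + fixed 596 = 873
{A, B, C, D}: C1→B 34, C2→C 175, C3→C 14, C4→C 54. Service 277; fixed 1006; total 1283.
(All 15 nonempty subsets were checked; C only is lowest.)

Open C only; minimum total cost 635.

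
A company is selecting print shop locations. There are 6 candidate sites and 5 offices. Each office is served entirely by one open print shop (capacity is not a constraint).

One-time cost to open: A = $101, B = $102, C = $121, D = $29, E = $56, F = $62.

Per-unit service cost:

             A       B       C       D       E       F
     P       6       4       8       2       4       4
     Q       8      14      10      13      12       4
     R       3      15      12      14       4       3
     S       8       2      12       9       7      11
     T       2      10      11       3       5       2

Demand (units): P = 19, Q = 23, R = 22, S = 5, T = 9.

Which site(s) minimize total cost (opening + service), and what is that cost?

For any fixed open set, each office goes to its cheapest open site; total = fixed + service.
{D, F}: P→D 2·19=38, Q→F 4·23=92, R→F 3·22=66, S→D 9·5=45, T→F 2·9=18. Service 259; fixed 91; total 350.
{F}: service 307 + fixed 62 = 369
{D, E, F}: service 249 + fixed 147 = 396
{A, B, C, D, E, F}: service 224 + fixed 471 = 695
No other subset beats 350.

Open D and F; minimum total cost 350.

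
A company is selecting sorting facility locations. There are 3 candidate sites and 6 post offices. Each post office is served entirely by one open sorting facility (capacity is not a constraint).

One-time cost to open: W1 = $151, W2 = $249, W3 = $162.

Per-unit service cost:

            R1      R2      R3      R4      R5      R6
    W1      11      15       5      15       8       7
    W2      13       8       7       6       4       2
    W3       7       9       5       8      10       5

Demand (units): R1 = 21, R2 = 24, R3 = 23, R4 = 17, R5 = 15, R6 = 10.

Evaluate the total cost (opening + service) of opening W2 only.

Total cost: 1057

Each post office is assigned to its cheapest site among the open ones.
{W2}: R1→W2 13·21=273, R2→W2 8·24=192, R3→W2 7·23=161, R4→W2 6·17=102, R5→W2 4·15=60, R6→W2 2·10=20. Service 808; fixed 249; total 1057.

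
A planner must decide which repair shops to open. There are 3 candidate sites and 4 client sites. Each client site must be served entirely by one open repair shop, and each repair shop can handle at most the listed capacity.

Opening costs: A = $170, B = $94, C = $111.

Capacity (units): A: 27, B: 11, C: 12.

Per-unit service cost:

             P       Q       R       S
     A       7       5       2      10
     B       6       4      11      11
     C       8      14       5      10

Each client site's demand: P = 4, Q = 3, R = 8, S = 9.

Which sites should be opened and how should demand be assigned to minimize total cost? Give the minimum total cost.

Open {A}: P→A 7·4=28, Q→A 5·3=15, R→A 2·8=16, S→A 10·9=90.
Loads: A carries 24/27. Service 149; fixed 170; total 319.
Next best feasible plan costs 406.

Minimum total cost: 319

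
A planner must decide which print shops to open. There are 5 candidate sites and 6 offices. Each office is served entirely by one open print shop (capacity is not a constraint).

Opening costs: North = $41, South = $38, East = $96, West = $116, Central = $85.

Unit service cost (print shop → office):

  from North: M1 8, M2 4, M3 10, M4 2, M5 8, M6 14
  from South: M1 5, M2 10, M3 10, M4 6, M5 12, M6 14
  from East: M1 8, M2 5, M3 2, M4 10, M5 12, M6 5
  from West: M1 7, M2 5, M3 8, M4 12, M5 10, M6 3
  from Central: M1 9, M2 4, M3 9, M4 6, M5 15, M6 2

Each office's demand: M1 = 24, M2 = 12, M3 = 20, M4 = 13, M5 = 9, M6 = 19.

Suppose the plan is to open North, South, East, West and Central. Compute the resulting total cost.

Total cost: 720

Each office is assigned to its cheapest site among the open ones.
{North, South, East, West, Central}: M1→South 5·24=120, M2→North 4·12=48, M3→East 2·20=40, M4→North 2·13=26, M5→North 8·9=72, M6→Central 2·19=38. Service 344; fixed 376; total 720.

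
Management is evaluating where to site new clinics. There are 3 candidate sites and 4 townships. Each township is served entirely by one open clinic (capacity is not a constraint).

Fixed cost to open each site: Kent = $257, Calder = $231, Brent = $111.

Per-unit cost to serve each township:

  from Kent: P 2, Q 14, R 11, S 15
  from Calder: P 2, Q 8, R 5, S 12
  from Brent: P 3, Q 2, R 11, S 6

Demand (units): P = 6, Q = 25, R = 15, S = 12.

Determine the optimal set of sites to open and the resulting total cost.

For any fixed open set, each township goes to its cheapest open site; total = fixed + service.
{Brent}: P→Brent 3·6=18, Q→Brent 2·25=50, R→Brent 11·15=165, S→Brent 6·12=72. Service 305; fixed 111; total 416.
{Calder, Brent}: service 209 + fixed 342 = 551
{Calder}: P→Calder 2·6=12, Q→Calder 8·25=200, R→Calder 5·15=75, S→Calder 12·12=144. Service 431; fixed 231; total 662.
{Kent, Calder, Brent}: service 209 + fixed 599 = 808
No other subset beats 416.

Open Brent only; minimum total cost 416.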